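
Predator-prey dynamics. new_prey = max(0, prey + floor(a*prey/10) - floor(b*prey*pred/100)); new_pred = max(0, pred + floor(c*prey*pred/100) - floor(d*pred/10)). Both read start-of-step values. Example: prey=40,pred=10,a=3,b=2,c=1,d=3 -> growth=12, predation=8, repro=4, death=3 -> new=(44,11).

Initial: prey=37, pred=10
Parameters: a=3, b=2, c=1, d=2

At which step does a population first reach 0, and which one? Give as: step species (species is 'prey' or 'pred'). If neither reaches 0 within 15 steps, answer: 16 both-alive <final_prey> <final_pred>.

Step 1: prey: 37+11-7=41; pred: 10+3-2=11
Step 2: prey: 41+12-9=44; pred: 11+4-2=13
Step 3: prey: 44+13-11=46; pred: 13+5-2=16
Step 4: prey: 46+13-14=45; pred: 16+7-3=20
Step 5: prey: 45+13-18=40; pred: 20+9-4=25
Step 6: prey: 40+12-20=32; pred: 25+10-5=30
Step 7: prey: 32+9-19=22; pred: 30+9-6=33
Step 8: prey: 22+6-14=14; pred: 33+7-6=34
Step 9: prey: 14+4-9=9; pred: 34+4-6=32
Step 10: prey: 9+2-5=6; pred: 32+2-6=28
Step 11: prey: 6+1-3=4; pred: 28+1-5=24
Step 12: prey: 4+1-1=4; pred: 24+0-4=20
Step 13: prey: 4+1-1=4; pred: 20+0-4=16
Step 14: prey: 4+1-1=4; pred: 16+0-3=13
Step 15: prey: 4+1-1=4; pred: 13+0-2=11
No extinction within 15 steps

Answer: 16 both-alive 4 11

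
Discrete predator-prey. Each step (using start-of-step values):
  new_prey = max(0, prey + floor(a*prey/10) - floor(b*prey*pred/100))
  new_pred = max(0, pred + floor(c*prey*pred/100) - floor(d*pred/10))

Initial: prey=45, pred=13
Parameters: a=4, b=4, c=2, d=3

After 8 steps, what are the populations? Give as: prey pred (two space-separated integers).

Answer: 0 7

Derivation:
Step 1: prey: 45+18-23=40; pred: 13+11-3=21
Step 2: prey: 40+16-33=23; pred: 21+16-6=31
Step 3: prey: 23+9-28=4; pred: 31+14-9=36
Step 4: prey: 4+1-5=0; pred: 36+2-10=28
Step 5: prey: 0+0-0=0; pred: 28+0-8=20
Step 6: prey: 0+0-0=0; pred: 20+0-6=14
Step 7: prey: 0+0-0=0; pred: 14+0-4=10
Step 8: prey: 0+0-0=0; pred: 10+0-3=7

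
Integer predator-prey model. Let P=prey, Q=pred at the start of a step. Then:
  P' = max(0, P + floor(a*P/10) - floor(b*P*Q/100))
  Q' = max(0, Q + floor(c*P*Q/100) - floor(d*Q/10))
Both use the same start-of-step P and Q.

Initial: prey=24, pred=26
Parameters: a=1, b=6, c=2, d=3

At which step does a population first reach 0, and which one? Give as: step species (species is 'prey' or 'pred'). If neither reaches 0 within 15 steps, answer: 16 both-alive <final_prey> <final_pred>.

Step 1: prey: 24+2-37=0; pred: 26+12-7=31
First extinction: prey at step 1

Answer: 1 prey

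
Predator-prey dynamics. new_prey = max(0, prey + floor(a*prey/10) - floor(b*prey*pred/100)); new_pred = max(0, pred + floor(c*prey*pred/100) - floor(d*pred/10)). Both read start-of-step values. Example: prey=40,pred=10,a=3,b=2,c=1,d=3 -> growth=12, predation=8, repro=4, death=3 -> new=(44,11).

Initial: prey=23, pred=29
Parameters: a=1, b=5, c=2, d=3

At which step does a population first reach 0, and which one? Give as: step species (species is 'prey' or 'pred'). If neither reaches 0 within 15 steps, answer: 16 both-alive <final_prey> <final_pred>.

Step 1: prey: 23+2-33=0; pred: 29+13-8=34
First extinction: prey at step 1

Answer: 1 prey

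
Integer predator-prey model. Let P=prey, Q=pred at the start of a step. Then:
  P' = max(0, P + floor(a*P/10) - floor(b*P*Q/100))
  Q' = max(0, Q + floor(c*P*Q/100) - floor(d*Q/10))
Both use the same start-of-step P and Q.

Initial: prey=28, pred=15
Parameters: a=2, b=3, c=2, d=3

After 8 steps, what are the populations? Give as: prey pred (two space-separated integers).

Answer: 3 6

Derivation:
Step 1: prey: 28+5-12=21; pred: 15+8-4=19
Step 2: prey: 21+4-11=14; pred: 19+7-5=21
Step 3: prey: 14+2-8=8; pred: 21+5-6=20
Step 4: prey: 8+1-4=5; pred: 20+3-6=17
Step 5: prey: 5+1-2=4; pred: 17+1-5=13
Step 6: prey: 4+0-1=3; pred: 13+1-3=11
Step 7: prey: 3+0-0=3; pred: 11+0-3=8
Step 8: prey: 3+0-0=3; pred: 8+0-2=6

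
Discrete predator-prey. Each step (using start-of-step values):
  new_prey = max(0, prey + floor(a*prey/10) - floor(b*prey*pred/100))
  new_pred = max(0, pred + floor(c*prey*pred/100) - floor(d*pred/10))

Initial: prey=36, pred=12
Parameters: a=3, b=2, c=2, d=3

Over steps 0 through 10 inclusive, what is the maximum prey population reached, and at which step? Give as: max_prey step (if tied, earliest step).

Step 1: prey: 36+10-8=38; pred: 12+8-3=17
Step 2: prey: 38+11-12=37; pred: 17+12-5=24
Step 3: prey: 37+11-17=31; pred: 24+17-7=34
Step 4: prey: 31+9-21=19; pred: 34+21-10=45
Step 5: prey: 19+5-17=7; pred: 45+17-13=49
Step 6: prey: 7+2-6=3; pred: 49+6-14=41
Step 7: prey: 3+0-2=1; pred: 41+2-12=31
Step 8: prey: 1+0-0=1; pred: 31+0-9=22
Step 9: prey: 1+0-0=1; pred: 22+0-6=16
Step 10: prey: 1+0-0=1; pred: 16+0-4=12
Max prey = 38 at step 1

Answer: 38 1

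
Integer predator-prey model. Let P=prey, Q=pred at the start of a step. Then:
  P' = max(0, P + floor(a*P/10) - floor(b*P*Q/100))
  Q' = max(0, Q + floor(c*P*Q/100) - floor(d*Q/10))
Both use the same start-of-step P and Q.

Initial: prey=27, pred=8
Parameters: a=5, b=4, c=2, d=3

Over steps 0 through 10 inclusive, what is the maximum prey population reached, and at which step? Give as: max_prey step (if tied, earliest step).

Step 1: prey: 27+13-8=32; pred: 8+4-2=10
Step 2: prey: 32+16-12=36; pred: 10+6-3=13
Step 3: prey: 36+18-18=36; pred: 13+9-3=19
Step 4: prey: 36+18-27=27; pred: 19+13-5=27
Step 5: prey: 27+13-29=11; pred: 27+14-8=33
Step 6: prey: 11+5-14=2; pred: 33+7-9=31
Step 7: prey: 2+1-2=1; pred: 31+1-9=23
Step 8: prey: 1+0-0=1; pred: 23+0-6=17
Step 9: prey: 1+0-0=1; pred: 17+0-5=12
Step 10: prey: 1+0-0=1; pred: 12+0-3=9
Max prey = 36 at step 2

Answer: 36 2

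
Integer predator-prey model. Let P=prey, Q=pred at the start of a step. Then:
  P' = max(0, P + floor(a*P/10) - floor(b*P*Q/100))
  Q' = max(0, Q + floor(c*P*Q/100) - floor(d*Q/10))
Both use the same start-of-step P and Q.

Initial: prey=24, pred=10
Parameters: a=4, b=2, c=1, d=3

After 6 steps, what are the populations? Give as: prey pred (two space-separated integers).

Step 1: prey: 24+9-4=29; pred: 10+2-3=9
Step 2: prey: 29+11-5=35; pred: 9+2-2=9
Step 3: prey: 35+14-6=43; pred: 9+3-2=10
Step 4: prey: 43+17-8=52; pred: 10+4-3=11
Step 5: prey: 52+20-11=61; pred: 11+5-3=13
Step 6: prey: 61+24-15=70; pred: 13+7-3=17

Answer: 70 17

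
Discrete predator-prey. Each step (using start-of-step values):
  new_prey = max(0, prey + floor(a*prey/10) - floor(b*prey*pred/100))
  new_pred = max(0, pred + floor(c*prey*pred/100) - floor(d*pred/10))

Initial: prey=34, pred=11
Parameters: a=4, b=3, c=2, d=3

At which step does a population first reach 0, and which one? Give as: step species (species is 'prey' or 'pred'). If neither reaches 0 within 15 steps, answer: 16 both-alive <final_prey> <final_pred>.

Step 1: prey: 34+13-11=36; pred: 11+7-3=15
Step 2: prey: 36+14-16=34; pred: 15+10-4=21
Step 3: prey: 34+13-21=26; pred: 21+14-6=29
Step 4: prey: 26+10-22=14; pred: 29+15-8=36
Step 5: prey: 14+5-15=4; pred: 36+10-10=36
Step 6: prey: 4+1-4=1; pred: 36+2-10=28
Step 7: prey: 1+0-0=1; pred: 28+0-8=20
Step 8: prey: 1+0-0=1; pred: 20+0-6=14
Step 9: prey: 1+0-0=1; pred: 14+0-4=10
Step 10: prey: 1+0-0=1; pred: 10+0-3=7
Step 11: prey: 1+0-0=1; pred: 7+0-2=5
Step 12: prey: 1+0-0=1; pred: 5+0-1=4
Step 13: prey: 1+0-0=1; pred: 4+0-1=3
Step 14: prey: 1+0-0=1; pred: 3+0-0=3
Steps 15-15: state stable at prey=1, pred=3 (no change)
No extinction within 15 steps

Answer: 16 both-alive 1 3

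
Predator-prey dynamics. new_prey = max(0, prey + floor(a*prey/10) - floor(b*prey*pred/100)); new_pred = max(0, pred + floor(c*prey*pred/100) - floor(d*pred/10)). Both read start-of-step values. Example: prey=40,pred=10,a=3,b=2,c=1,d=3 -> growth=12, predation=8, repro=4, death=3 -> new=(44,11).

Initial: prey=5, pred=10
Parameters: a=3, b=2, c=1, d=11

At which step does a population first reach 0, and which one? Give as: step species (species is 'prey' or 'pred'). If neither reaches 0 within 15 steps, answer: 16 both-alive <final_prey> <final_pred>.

Answer: 1 pred

Derivation:
Step 1: prey: 5+1-1=5; pred: 10+0-11=0
First extinction: pred at step 1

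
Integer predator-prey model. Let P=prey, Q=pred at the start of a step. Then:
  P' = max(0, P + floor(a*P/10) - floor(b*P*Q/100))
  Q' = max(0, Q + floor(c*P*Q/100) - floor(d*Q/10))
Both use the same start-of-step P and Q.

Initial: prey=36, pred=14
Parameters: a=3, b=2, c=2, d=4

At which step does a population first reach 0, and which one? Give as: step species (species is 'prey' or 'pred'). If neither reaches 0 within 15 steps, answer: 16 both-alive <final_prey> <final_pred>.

Answer: 16 both-alive 14 2

Derivation:
Step 1: prey: 36+10-10=36; pred: 14+10-5=19
Step 2: prey: 36+10-13=33; pred: 19+13-7=25
Step 3: prey: 33+9-16=26; pred: 25+16-10=31
Step 4: prey: 26+7-16=17; pred: 31+16-12=35
Step 5: prey: 17+5-11=11; pred: 35+11-14=32
Step 6: prey: 11+3-7=7; pred: 32+7-12=27
Step 7: prey: 7+2-3=6; pred: 27+3-10=20
Step 8: prey: 6+1-2=5; pred: 20+2-8=14
Step 9: prey: 5+1-1=5; pred: 14+1-5=10
Step 10: prey: 5+1-1=5; pred: 10+1-4=7
Step 11: prey: 5+1-0=6; pred: 7+0-2=5
Step 12: prey: 6+1-0=7; pred: 5+0-2=3
Step 13: prey: 7+2-0=9; pred: 3+0-1=2
Step 14: prey: 9+2-0=11; pred: 2+0-0=2
Step 15: prey: 11+3-0=14; pred: 2+0-0=2
No extinction within 15 steps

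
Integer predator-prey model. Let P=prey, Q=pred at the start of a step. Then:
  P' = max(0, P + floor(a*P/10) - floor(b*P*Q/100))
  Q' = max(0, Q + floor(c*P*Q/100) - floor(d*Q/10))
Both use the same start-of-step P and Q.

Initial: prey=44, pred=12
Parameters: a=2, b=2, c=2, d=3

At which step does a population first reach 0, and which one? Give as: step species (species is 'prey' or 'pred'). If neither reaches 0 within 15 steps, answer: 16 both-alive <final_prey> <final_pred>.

Answer: 16 both-alive 1 3

Derivation:
Step 1: prey: 44+8-10=42; pred: 12+10-3=19
Step 2: prey: 42+8-15=35; pred: 19+15-5=29
Step 3: prey: 35+7-20=22; pred: 29+20-8=41
Step 4: prey: 22+4-18=8; pred: 41+18-12=47
Step 5: prey: 8+1-7=2; pred: 47+7-14=40
Step 6: prey: 2+0-1=1; pred: 40+1-12=29
Step 7: prey: 1+0-0=1; pred: 29+0-8=21
Step 8: prey: 1+0-0=1; pred: 21+0-6=15
Step 9: prey: 1+0-0=1; pred: 15+0-4=11
Step 10: prey: 1+0-0=1; pred: 11+0-3=8
Step 11: prey: 1+0-0=1; pred: 8+0-2=6
Step 12: prey: 1+0-0=1; pred: 6+0-1=5
Step 13: prey: 1+0-0=1; pred: 5+0-1=4
Step 14: prey: 1+0-0=1; pred: 4+0-1=3
Step 15: prey: 1+0-0=1; pred: 3+0-0=3
No extinction within 15 steps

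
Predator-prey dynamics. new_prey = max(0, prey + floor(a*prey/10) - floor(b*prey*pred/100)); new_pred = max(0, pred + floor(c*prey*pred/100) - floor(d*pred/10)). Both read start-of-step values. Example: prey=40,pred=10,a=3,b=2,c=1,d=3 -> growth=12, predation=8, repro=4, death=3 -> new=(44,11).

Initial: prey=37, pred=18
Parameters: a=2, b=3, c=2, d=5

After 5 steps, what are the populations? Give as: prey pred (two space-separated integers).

Step 1: prey: 37+7-19=25; pred: 18+13-9=22
Step 2: prey: 25+5-16=14; pred: 22+11-11=22
Step 3: prey: 14+2-9=7; pred: 22+6-11=17
Step 4: prey: 7+1-3=5; pred: 17+2-8=11
Step 5: prey: 5+1-1=5; pred: 11+1-5=7

Answer: 5 7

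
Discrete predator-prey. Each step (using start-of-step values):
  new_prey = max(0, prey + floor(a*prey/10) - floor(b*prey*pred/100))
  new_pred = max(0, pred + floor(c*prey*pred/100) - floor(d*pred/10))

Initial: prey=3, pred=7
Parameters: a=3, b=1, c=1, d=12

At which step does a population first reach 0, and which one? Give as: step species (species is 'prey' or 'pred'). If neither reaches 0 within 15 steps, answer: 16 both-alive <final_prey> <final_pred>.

Answer: 1 pred

Derivation:
Step 1: prey: 3+0-0=3; pred: 7+0-8=0
First extinction: pred at step 1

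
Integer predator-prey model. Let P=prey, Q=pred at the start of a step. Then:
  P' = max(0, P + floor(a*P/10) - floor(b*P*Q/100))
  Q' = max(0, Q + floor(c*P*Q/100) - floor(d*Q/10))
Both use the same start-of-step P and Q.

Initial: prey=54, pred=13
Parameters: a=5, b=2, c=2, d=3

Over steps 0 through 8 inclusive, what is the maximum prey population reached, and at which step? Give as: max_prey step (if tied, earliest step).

Step 1: prey: 54+27-14=67; pred: 13+14-3=24
Step 2: prey: 67+33-32=68; pred: 24+32-7=49
Step 3: prey: 68+34-66=36; pred: 49+66-14=101
Step 4: prey: 36+18-72=0; pred: 101+72-30=143
Step 5: prey: 0+0-0=0; pred: 143+0-42=101
Step 6: prey: 0+0-0=0; pred: 101+0-30=71
Step 7: prey: 0+0-0=0; pred: 71+0-21=50
Step 8: prey: 0+0-0=0; pred: 50+0-15=35
Max prey = 68 at step 2

Answer: 68 2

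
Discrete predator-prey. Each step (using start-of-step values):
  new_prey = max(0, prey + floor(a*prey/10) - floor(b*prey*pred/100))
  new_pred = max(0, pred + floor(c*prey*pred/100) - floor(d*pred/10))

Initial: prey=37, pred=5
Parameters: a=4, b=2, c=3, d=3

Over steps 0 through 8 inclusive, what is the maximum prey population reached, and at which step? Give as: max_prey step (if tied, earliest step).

Answer: 60 3

Derivation:
Step 1: prey: 37+14-3=48; pred: 5+5-1=9
Step 2: prey: 48+19-8=59; pred: 9+12-2=19
Step 3: prey: 59+23-22=60; pred: 19+33-5=47
Step 4: prey: 60+24-56=28; pred: 47+84-14=117
Step 5: prey: 28+11-65=0; pred: 117+98-35=180
Step 6: prey: 0+0-0=0; pred: 180+0-54=126
Step 7: prey: 0+0-0=0; pred: 126+0-37=89
Step 8: prey: 0+0-0=0; pred: 89+0-26=63
Max prey = 60 at step 3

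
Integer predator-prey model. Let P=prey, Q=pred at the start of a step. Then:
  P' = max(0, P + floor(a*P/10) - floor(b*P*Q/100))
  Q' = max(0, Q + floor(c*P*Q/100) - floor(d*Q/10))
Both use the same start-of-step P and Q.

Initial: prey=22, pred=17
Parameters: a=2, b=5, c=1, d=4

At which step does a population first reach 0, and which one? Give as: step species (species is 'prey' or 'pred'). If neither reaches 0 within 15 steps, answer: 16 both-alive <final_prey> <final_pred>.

Step 1: prey: 22+4-18=8; pred: 17+3-6=14
Step 2: prey: 8+1-5=4; pred: 14+1-5=10
Step 3: prey: 4+0-2=2; pred: 10+0-4=6
Step 4: prey: 2+0-0=2; pred: 6+0-2=4
Step 5: prey: 2+0-0=2; pred: 4+0-1=3
Step 6: prey: 2+0-0=2; pred: 3+0-1=2
Step 7: prey: 2+0-0=2; pred: 2+0-0=2
Steps 8-15: state stable at prey=2, pred=2 (no change)
No extinction within 15 steps

Answer: 16 both-alive 2 2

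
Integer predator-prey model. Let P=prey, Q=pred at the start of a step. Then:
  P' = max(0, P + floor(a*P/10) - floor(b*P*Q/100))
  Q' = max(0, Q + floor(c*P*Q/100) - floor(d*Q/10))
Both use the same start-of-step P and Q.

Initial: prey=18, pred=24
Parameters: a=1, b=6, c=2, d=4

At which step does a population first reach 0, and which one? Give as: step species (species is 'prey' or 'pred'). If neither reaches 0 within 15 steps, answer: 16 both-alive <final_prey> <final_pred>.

Answer: 1 prey

Derivation:
Step 1: prey: 18+1-25=0; pred: 24+8-9=23
First extinction: prey at step 1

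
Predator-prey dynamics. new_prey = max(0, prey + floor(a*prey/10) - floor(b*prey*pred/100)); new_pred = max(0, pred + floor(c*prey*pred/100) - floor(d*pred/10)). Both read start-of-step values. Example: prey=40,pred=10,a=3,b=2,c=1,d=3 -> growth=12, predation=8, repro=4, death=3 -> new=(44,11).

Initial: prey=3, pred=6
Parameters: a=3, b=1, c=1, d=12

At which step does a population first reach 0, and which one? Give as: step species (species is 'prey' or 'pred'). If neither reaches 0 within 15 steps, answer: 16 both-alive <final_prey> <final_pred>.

Answer: 1 pred

Derivation:
Step 1: prey: 3+0-0=3; pred: 6+0-7=0
First extinction: pred at step 1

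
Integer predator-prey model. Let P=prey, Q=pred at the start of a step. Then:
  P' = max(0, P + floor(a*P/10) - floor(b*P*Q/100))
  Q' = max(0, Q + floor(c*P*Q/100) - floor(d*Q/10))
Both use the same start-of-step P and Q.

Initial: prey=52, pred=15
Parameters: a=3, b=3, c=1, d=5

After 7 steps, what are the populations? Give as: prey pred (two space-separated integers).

Answer: 38 5

Derivation:
Step 1: prey: 52+15-23=44; pred: 15+7-7=15
Step 2: prey: 44+13-19=38; pred: 15+6-7=14
Step 3: prey: 38+11-15=34; pred: 14+5-7=12
Step 4: prey: 34+10-12=32; pred: 12+4-6=10
Step 5: prey: 32+9-9=32; pred: 10+3-5=8
Step 6: prey: 32+9-7=34; pred: 8+2-4=6
Step 7: prey: 34+10-6=38; pred: 6+2-3=5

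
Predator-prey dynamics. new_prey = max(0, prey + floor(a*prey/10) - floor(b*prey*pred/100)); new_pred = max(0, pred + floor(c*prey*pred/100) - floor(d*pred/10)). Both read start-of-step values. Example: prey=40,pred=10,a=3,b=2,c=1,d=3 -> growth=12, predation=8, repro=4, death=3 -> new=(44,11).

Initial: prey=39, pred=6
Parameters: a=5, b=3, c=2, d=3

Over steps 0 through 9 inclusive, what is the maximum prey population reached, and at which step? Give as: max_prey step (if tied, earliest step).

Step 1: prey: 39+19-7=51; pred: 6+4-1=9
Step 2: prey: 51+25-13=63; pred: 9+9-2=16
Step 3: prey: 63+31-30=64; pred: 16+20-4=32
Step 4: prey: 64+32-61=35; pred: 32+40-9=63
Step 5: prey: 35+17-66=0; pred: 63+44-18=89
Step 6: prey: 0+0-0=0; pred: 89+0-26=63
Step 7: prey: 0+0-0=0; pred: 63+0-18=45
Step 8: prey: 0+0-0=0; pred: 45+0-13=32
Step 9: prey: 0+0-0=0; pred: 32+0-9=23
Max prey = 64 at step 3

Answer: 64 3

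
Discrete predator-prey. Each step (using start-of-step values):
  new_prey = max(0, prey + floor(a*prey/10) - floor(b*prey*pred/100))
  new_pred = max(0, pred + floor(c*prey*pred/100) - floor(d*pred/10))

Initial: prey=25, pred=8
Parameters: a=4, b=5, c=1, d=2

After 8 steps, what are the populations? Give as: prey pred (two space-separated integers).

Answer: 15 9

Derivation:
Step 1: prey: 25+10-10=25; pred: 8+2-1=9
Step 2: prey: 25+10-11=24; pred: 9+2-1=10
Step 3: prey: 24+9-12=21; pred: 10+2-2=10
Step 4: prey: 21+8-10=19; pred: 10+2-2=10
Step 5: prey: 19+7-9=17; pred: 10+1-2=9
Step 6: prey: 17+6-7=16; pred: 9+1-1=9
Step 7: prey: 16+6-7=15; pred: 9+1-1=9
Step 8: prey: 15+6-6=15; pred: 9+1-1=9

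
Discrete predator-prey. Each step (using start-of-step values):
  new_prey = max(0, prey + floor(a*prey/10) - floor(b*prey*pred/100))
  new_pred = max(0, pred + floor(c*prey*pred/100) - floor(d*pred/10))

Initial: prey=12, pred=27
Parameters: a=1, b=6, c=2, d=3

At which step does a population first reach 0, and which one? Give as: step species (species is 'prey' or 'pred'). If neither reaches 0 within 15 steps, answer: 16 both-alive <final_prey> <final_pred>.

Answer: 1 prey

Derivation:
Step 1: prey: 12+1-19=0; pred: 27+6-8=25
First extinction: prey at step 1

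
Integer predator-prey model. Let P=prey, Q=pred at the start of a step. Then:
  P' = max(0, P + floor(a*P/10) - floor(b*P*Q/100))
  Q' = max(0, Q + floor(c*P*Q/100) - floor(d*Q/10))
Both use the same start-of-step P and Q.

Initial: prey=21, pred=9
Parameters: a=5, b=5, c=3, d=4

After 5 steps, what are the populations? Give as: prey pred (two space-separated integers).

Answer: 6 18

Derivation:
Step 1: prey: 21+10-9=22; pred: 9+5-3=11
Step 2: prey: 22+11-12=21; pred: 11+7-4=14
Step 3: prey: 21+10-14=17; pred: 14+8-5=17
Step 4: prey: 17+8-14=11; pred: 17+8-6=19
Step 5: prey: 11+5-10=6; pred: 19+6-7=18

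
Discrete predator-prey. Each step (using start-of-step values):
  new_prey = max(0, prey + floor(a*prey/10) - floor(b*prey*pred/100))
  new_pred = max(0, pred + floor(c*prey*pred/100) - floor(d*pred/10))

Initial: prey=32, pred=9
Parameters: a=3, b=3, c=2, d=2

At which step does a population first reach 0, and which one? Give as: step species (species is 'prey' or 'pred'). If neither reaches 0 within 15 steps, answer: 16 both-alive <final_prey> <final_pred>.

Answer: 16 both-alive 1 6

Derivation:
Step 1: prey: 32+9-8=33; pred: 9+5-1=13
Step 2: prey: 33+9-12=30; pred: 13+8-2=19
Step 3: prey: 30+9-17=22; pred: 19+11-3=27
Step 4: prey: 22+6-17=11; pred: 27+11-5=33
Step 5: prey: 11+3-10=4; pred: 33+7-6=34
Step 6: prey: 4+1-4=1; pred: 34+2-6=30
Step 7: prey: 1+0-0=1; pred: 30+0-6=24
Step 8: prey: 1+0-0=1; pred: 24+0-4=20
Step 9: prey: 1+0-0=1; pred: 20+0-4=16
Step 10: prey: 1+0-0=1; pred: 16+0-3=13
Step 11: prey: 1+0-0=1; pred: 13+0-2=11
Step 12: prey: 1+0-0=1; pred: 11+0-2=9
Step 13: prey: 1+0-0=1; pred: 9+0-1=8
Step 14: prey: 1+0-0=1; pred: 8+0-1=7
Step 15: prey: 1+0-0=1; pred: 7+0-1=6
No extinction within 15 steps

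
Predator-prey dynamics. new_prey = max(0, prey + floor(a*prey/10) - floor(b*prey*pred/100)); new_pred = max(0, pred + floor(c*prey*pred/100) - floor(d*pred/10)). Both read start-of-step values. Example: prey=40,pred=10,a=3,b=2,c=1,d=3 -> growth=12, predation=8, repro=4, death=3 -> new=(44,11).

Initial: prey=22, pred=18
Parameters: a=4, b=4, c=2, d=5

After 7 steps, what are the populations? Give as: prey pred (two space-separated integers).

Answer: 21 3

Derivation:
Step 1: prey: 22+8-15=15; pred: 18+7-9=16
Step 2: prey: 15+6-9=12; pred: 16+4-8=12
Step 3: prey: 12+4-5=11; pred: 12+2-6=8
Step 4: prey: 11+4-3=12; pred: 8+1-4=5
Step 5: prey: 12+4-2=14; pred: 5+1-2=4
Step 6: prey: 14+5-2=17; pred: 4+1-2=3
Step 7: prey: 17+6-2=21; pred: 3+1-1=3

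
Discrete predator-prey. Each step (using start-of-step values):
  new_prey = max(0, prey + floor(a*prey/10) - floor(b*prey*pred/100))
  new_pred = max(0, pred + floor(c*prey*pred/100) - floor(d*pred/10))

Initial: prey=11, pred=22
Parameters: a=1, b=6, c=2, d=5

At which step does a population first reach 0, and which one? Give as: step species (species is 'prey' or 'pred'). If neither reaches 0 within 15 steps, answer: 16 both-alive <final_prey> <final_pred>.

Answer: 1 prey

Derivation:
Step 1: prey: 11+1-14=0; pred: 22+4-11=15
First extinction: prey at step 1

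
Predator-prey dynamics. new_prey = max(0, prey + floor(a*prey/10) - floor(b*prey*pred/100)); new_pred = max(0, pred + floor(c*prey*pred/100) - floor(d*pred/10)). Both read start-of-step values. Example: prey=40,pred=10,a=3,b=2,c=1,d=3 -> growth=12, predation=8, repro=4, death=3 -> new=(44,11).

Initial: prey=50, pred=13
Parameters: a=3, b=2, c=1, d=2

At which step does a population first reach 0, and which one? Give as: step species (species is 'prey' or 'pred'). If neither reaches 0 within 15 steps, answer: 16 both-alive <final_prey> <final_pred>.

Answer: 16 both-alive 2 8

Derivation:
Step 1: prey: 50+15-13=52; pred: 13+6-2=17
Step 2: prey: 52+15-17=50; pred: 17+8-3=22
Step 3: prey: 50+15-22=43; pred: 22+11-4=29
Step 4: prey: 43+12-24=31; pred: 29+12-5=36
Step 5: prey: 31+9-22=18; pred: 36+11-7=40
Step 6: prey: 18+5-14=9; pred: 40+7-8=39
Step 7: prey: 9+2-7=4; pred: 39+3-7=35
Step 8: prey: 4+1-2=3; pred: 35+1-7=29
Step 9: prey: 3+0-1=2; pred: 29+0-5=24
Step 10: prey: 2+0-0=2; pred: 24+0-4=20
Step 11: prey: 2+0-0=2; pred: 20+0-4=16
Step 12: prey: 2+0-0=2; pred: 16+0-3=13
Step 13: prey: 2+0-0=2; pred: 13+0-2=11
Step 14: prey: 2+0-0=2; pred: 11+0-2=9
Step 15: prey: 2+0-0=2; pred: 9+0-1=8
No extinction within 15 steps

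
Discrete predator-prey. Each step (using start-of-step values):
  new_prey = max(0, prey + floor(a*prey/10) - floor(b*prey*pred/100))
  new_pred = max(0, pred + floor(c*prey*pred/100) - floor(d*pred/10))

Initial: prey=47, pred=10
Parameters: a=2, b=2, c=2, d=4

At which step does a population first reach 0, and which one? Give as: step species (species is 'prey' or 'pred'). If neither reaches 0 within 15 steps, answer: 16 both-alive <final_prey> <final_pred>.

Answer: 16 both-alive 2 2

Derivation:
Step 1: prey: 47+9-9=47; pred: 10+9-4=15
Step 2: prey: 47+9-14=42; pred: 15+14-6=23
Step 3: prey: 42+8-19=31; pred: 23+19-9=33
Step 4: prey: 31+6-20=17; pred: 33+20-13=40
Step 5: prey: 17+3-13=7; pred: 40+13-16=37
Step 6: prey: 7+1-5=3; pred: 37+5-14=28
Step 7: prey: 3+0-1=2; pred: 28+1-11=18
Step 8: prey: 2+0-0=2; pred: 18+0-7=11
Step 9: prey: 2+0-0=2; pred: 11+0-4=7
Step 10: prey: 2+0-0=2; pred: 7+0-2=5
Step 11: prey: 2+0-0=2; pred: 5+0-2=3
Step 12: prey: 2+0-0=2; pred: 3+0-1=2
Step 13: prey: 2+0-0=2; pred: 2+0-0=2
Steps 14-15: state stable at prey=2, pred=2 (no change)
No extinction within 15 steps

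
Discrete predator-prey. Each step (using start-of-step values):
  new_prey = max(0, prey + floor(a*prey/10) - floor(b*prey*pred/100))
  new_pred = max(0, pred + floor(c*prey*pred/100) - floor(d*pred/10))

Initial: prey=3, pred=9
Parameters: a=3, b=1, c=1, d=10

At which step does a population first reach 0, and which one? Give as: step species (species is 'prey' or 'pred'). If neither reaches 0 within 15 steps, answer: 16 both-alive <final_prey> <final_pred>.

Answer: 1 pred

Derivation:
Step 1: prey: 3+0-0=3; pred: 9+0-9=0
First extinction: pred at step 1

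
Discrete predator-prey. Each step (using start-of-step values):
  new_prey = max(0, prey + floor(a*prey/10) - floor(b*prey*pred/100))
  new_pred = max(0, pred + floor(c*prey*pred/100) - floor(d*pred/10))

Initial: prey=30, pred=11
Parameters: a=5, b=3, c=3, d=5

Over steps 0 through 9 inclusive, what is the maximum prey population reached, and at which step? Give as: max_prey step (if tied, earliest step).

Answer: 38 2

Derivation:
Step 1: prey: 30+15-9=36; pred: 11+9-5=15
Step 2: prey: 36+18-16=38; pred: 15+16-7=24
Step 3: prey: 38+19-27=30; pred: 24+27-12=39
Step 4: prey: 30+15-35=10; pred: 39+35-19=55
Step 5: prey: 10+5-16=0; pred: 55+16-27=44
Step 6: prey: 0+0-0=0; pred: 44+0-22=22
Step 7: prey: 0+0-0=0; pred: 22+0-11=11
Step 8: prey: 0+0-0=0; pred: 11+0-5=6
Step 9: prey: 0+0-0=0; pred: 6+0-3=3
Max prey = 38 at step 2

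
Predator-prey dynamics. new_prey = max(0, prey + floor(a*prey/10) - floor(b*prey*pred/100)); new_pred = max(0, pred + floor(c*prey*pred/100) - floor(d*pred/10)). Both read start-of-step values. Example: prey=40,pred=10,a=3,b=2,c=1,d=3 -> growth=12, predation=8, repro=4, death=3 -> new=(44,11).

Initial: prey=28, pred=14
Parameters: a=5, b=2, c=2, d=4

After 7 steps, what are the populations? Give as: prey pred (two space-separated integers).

Answer: 1 50

Derivation:
Step 1: prey: 28+14-7=35; pred: 14+7-5=16
Step 2: prey: 35+17-11=41; pred: 16+11-6=21
Step 3: prey: 41+20-17=44; pred: 21+17-8=30
Step 4: prey: 44+22-26=40; pred: 30+26-12=44
Step 5: prey: 40+20-35=25; pred: 44+35-17=62
Step 6: prey: 25+12-31=6; pred: 62+31-24=69
Step 7: prey: 6+3-8=1; pred: 69+8-27=50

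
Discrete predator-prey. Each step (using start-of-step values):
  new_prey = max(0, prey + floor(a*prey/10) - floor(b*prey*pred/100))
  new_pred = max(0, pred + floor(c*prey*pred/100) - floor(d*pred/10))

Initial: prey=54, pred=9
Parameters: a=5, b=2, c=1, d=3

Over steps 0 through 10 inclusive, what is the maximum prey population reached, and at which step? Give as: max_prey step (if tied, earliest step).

Answer: 115 4

Derivation:
Step 1: prey: 54+27-9=72; pred: 9+4-2=11
Step 2: prey: 72+36-15=93; pred: 11+7-3=15
Step 3: prey: 93+46-27=112; pred: 15+13-4=24
Step 4: prey: 112+56-53=115; pred: 24+26-7=43
Step 5: prey: 115+57-98=74; pred: 43+49-12=80
Step 6: prey: 74+37-118=0; pred: 80+59-24=115
Step 7: prey: 0+0-0=0; pred: 115+0-34=81
Step 8: prey: 0+0-0=0; pred: 81+0-24=57
Step 9: prey: 0+0-0=0; pred: 57+0-17=40
Step 10: prey: 0+0-0=0; pred: 40+0-12=28
Max prey = 115 at step 4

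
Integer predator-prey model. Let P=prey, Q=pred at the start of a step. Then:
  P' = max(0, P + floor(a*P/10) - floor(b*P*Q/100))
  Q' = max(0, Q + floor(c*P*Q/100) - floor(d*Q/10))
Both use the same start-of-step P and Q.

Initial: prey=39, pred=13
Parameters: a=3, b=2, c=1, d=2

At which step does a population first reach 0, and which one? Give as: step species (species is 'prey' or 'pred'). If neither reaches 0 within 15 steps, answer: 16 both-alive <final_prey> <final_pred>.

Step 1: prey: 39+11-10=40; pred: 13+5-2=16
Step 2: prey: 40+12-12=40; pred: 16+6-3=19
Step 3: prey: 40+12-15=37; pred: 19+7-3=23
Step 4: prey: 37+11-17=31; pred: 23+8-4=27
Step 5: prey: 31+9-16=24; pred: 27+8-5=30
Step 6: prey: 24+7-14=17; pred: 30+7-6=31
Step 7: prey: 17+5-10=12; pred: 31+5-6=30
Step 8: prey: 12+3-7=8; pred: 30+3-6=27
Step 9: prey: 8+2-4=6; pred: 27+2-5=24
Step 10: prey: 6+1-2=5; pred: 24+1-4=21
Step 11: prey: 5+1-2=4; pred: 21+1-4=18
Step 12: prey: 4+1-1=4; pred: 18+0-3=15
Step 13: prey: 4+1-1=4; pred: 15+0-3=12
Step 14: prey: 4+1-0=5; pred: 12+0-2=10
Step 15: prey: 5+1-1=5; pred: 10+0-2=8
No extinction within 15 steps

Answer: 16 both-alive 5 8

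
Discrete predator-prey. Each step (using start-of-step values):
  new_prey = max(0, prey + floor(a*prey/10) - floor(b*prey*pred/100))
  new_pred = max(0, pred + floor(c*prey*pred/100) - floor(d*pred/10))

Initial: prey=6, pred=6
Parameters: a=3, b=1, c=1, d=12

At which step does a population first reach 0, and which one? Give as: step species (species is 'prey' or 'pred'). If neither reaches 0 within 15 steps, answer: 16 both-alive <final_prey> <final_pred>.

Answer: 1 pred

Derivation:
Step 1: prey: 6+1-0=7; pred: 6+0-7=0
First extinction: pred at step 1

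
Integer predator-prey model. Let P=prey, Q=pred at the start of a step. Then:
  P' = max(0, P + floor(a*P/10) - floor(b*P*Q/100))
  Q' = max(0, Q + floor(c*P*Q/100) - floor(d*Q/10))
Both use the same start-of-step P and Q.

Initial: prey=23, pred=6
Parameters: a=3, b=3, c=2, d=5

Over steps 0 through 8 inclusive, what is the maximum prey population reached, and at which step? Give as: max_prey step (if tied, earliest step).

Answer: 46 6

Derivation:
Step 1: prey: 23+6-4=25; pred: 6+2-3=5
Step 2: prey: 25+7-3=29; pred: 5+2-2=5
Step 3: prey: 29+8-4=33; pred: 5+2-2=5
Step 4: prey: 33+9-4=38; pred: 5+3-2=6
Step 5: prey: 38+11-6=43; pred: 6+4-3=7
Step 6: prey: 43+12-9=46; pred: 7+6-3=10
Step 7: prey: 46+13-13=46; pred: 10+9-5=14
Step 8: prey: 46+13-19=40; pred: 14+12-7=19
Max prey = 46 at step 6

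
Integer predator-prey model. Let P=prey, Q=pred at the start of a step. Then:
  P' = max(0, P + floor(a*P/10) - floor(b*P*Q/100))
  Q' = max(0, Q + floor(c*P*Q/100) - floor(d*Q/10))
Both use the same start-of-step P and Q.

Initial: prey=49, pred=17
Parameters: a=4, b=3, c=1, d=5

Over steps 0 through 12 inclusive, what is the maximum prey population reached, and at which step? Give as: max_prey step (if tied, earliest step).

Step 1: prey: 49+19-24=44; pred: 17+8-8=17
Step 2: prey: 44+17-22=39; pred: 17+7-8=16
Step 3: prey: 39+15-18=36; pred: 16+6-8=14
Step 4: prey: 36+14-15=35; pred: 14+5-7=12
Step 5: prey: 35+14-12=37; pred: 12+4-6=10
Step 6: prey: 37+14-11=40; pred: 10+3-5=8
Step 7: prey: 40+16-9=47; pred: 8+3-4=7
Step 8: prey: 47+18-9=56; pred: 7+3-3=7
Step 9: prey: 56+22-11=67; pred: 7+3-3=7
Step 10: prey: 67+26-14=79; pred: 7+4-3=8
Step 11: prey: 79+31-18=92; pred: 8+6-4=10
Step 12: prey: 92+36-27=101; pred: 10+9-5=14
Max prey = 101 at step 12

Answer: 101 12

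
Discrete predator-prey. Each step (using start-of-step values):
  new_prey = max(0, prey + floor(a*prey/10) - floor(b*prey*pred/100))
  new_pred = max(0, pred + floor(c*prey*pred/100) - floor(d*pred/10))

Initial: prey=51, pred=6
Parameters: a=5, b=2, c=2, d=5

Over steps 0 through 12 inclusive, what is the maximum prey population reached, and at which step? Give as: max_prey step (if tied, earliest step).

Step 1: prey: 51+25-6=70; pred: 6+6-3=9
Step 2: prey: 70+35-12=93; pred: 9+12-4=17
Step 3: prey: 93+46-31=108; pred: 17+31-8=40
Step 4: prey: 108+54-86=76; pred: 40+86-20=106
Step 5: prey: 76+38-161=0; pred: 106+161-53=214
Step 6: prey: 0+0-0=0; pred: 214+0-107=107
Step 7: prey: 0+0-0=0; pred: 107+0-53=54
Step 8: prey: 0+0-0=0; pred: 54+0-27=27
Step 9: prey: 0+0-0=0; pred: 27+0-13=14
Step 10: prey: 0+0-0=0; pred: 14+0-7=7
Step 11: prey: 0+0-0=0; pred: 7+0-3=4
Step 12: prey: 0+0-0=0; pred: 4+0-2=2
Max prey = 108 at step 3

Answer: 108 3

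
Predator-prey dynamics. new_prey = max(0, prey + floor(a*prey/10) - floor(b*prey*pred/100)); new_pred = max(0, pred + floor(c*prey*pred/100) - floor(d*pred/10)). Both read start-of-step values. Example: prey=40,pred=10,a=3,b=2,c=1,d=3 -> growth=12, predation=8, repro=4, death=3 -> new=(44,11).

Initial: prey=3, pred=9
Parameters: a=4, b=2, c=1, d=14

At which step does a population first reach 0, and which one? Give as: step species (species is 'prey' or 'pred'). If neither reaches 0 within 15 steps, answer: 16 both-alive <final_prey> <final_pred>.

Answer: 1 pred

Derivation:
Step 1: prey: 3+1-0=4; pred: 9+0-12=0
First extinction: pred at step 1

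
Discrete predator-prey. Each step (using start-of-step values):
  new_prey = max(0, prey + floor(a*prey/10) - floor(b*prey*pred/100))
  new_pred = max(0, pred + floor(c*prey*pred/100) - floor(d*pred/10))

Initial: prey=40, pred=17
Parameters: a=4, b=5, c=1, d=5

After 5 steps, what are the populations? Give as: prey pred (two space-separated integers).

Step 1: prey: 40+16-34=22; pred: 17+6-8=15
Step 2: prey: 22+8-16=14; pred: 15+3-7=11
Step 3: prey: 14+5-7=12; pred: 11+1-5=7
Step 4: prey: 12+4-4=12; pred: 7+0-3=4
Step 5: prey: 12+4-2=14; pred: 4+0-2=2

Answer: 14 2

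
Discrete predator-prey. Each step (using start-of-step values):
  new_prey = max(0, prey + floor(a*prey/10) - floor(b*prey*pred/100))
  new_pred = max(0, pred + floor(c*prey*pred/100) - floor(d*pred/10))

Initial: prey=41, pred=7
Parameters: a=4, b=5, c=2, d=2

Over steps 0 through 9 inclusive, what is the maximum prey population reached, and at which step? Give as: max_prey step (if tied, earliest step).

Step 1: prey: 41+16-14=43; pred: 7+5-1=11
Step 2: prey: 43+17-23=37; pred: 11+9-2=18
Step 3: prey: 37+14-33=18; pred: 18+13-3=28
Step 4: prey: 18+7-25=0; pred: 28+10-5=33
Step 5: prey: 0+0-0=0; pred: 33+0-6=27
Step 6: prey: 0+0-0=0; pred: 27+0-5=22
Step 7: prey: 0+0-0=0; pred: 22+0-4=18
Step 8: prey: 0+0-0=0; pred: 18+0-3=15
Step 9: prey: 0+0-0=0; pred: 15+0-3=12
Max prey = 43 at step 1

Answer: 43 1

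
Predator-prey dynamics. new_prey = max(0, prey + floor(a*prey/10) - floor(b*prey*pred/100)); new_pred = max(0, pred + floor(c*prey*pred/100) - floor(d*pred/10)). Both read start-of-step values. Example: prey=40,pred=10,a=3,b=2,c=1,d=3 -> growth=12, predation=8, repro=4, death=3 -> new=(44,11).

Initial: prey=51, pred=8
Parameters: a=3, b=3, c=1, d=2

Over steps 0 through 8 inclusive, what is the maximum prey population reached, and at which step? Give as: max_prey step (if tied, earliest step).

Answer: 54 1

Derivation:
Step 1: prey: 51+15-12=54; pred: 8+4-1=11
Step 2: prey: 54+16-17=53; pred: 11+5-2=14
Step 3: prey: 53+15-22=46; pred: 14+7-2=19
Step 4: prey: 46+13-26=33; pred: 19+8-3=24
Step 5: prey: 33+9-23=19; pred: 24+7-4=27
Step 6: prey: 19+5-15=9; pred: 27+5-5=27
Step 7: prey: 9+2-7=4; pred: 27+2-5=24
Step 8: prey: 4+1-2=3; pred: 24+0-4=20
Max prey = 54 at step 1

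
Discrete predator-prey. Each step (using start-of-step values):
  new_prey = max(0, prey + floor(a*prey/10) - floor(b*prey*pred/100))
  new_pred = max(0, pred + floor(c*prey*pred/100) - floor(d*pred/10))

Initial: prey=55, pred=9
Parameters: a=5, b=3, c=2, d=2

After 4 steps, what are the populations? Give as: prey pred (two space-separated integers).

Answer: 0 107

Derivation:
Step 1: prey: 55+27-14=68; pred: 9+9-1=17
Step 2: prey: 68+34-34=68; pred: 17+23-3=37
Step 3: prey: 68+34-75=27; pred: 37+50-7=80
Step 4: prey: 27+13-64=0; pred: 80+43-16=107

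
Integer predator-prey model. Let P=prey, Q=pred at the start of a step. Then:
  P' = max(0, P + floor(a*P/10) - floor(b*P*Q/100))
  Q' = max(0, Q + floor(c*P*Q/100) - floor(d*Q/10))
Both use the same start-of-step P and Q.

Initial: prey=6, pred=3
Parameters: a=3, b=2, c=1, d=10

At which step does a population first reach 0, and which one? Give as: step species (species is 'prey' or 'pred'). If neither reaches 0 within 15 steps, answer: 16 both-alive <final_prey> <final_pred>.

Step 1: prey: 6+1-0=7; pred: 3+0-3=0
First extinction: pred at step 1

Answer: 1 pred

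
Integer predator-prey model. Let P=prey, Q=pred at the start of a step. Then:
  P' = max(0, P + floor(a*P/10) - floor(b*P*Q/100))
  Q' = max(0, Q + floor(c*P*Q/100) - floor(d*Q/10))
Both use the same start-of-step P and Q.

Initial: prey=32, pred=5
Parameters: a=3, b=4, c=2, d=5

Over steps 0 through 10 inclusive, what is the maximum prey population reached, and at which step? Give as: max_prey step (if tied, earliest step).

Answer: 38 3

Derivation:
Step 1: prey: 32+9-6=35; pred: 5+3-2=6
Step 2: prey: 35+10-8=37; pred: 6+4-3=7
Step 3: prey: 37+11-10=38; pred: 7+5-3=9
Step 4: prey: 38+11-13=36; pred: 9+6-4=11
Step 5: prey: 36+10-15=31; pred: 11+7-5=13
Step 6: prey: 31+9-16=24; pred: 13+8-6=15
Step 7: prey: 24+7-14=17; pred: 15+7-7=15
Step 8: prey: 17+5-10=12; pred: 15+5-7=13
Step 9: prey: 12+3-6=9; pred: 13+3-6=10
Step 10: prey: 9+2-3=8; pred: 10+1-5=6
Max prey = 38 at step 3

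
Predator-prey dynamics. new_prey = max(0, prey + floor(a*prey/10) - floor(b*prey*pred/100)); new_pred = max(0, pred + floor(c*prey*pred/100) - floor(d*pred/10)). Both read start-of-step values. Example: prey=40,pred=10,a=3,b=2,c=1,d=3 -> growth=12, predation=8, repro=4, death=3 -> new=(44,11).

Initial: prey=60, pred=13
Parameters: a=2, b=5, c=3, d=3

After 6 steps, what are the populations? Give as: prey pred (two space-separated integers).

Answer: 0 14

Derivation:
Step 1: prey: 60+12-39=33; pred: 13+23-3=33
Step 2: prey: 33+6-54=0; pred: 33+32-9=56
Step 3: prey: 0+0-0=0; pred: 56+0-16=40
Step 4: prey: 0+0-0=0; pred: 40+0-12=28
Step 5: prey: 0+0-0=0; pred: 28+0-8=20
Step 6: prey: 0+0-0=0; pred: 20+0-6=14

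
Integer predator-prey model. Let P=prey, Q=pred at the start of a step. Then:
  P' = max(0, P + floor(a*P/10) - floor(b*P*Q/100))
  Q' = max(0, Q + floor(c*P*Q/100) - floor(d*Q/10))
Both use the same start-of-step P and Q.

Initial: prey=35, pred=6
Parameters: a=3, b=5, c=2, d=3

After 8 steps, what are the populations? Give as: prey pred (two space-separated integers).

Step 1: prey: 35+10-10=35; pred: 6+4-1=9
Step 2: prey: 35+10-15=30; pred: 9+6-2=13
Step 3: prey: 30+9-19=20; pred: 13+7-3=17
Step 4: prey: 20+6-17=9; pred: 17+6-5=18
Step 5: prey: 9+2-8=3; pred: 18+3-5=16
Step 6: prey: 3+0-2=1; pred: 16+0-4=12
Step 7: prey: 1+0-0=1; pred: 12+0-3=9
Step 8: prey: 1+0-0=1; pred: 9+0-2=7

Answer: 1 7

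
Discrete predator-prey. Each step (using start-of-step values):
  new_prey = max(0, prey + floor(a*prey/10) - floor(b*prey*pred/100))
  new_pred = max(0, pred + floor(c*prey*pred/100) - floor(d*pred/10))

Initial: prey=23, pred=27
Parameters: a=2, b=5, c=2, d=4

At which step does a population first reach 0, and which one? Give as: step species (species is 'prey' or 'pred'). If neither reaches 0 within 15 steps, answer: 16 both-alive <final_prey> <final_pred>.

Answer: 1 prey

Derivation:
Step 1: prey: 23+4-31=0; pred: 27+12-10=29
First extinction: prey at step 1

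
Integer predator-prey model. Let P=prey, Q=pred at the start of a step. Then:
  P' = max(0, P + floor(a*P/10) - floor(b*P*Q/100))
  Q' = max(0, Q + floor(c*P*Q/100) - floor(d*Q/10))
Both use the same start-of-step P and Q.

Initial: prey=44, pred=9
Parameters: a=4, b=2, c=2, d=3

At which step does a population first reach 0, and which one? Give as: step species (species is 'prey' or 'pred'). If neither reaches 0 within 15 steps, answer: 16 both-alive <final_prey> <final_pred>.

Step 1: prey: 44+17-7=54; pred: 9+7-2=14
Step 2: prey: 54+21-15=60; pred: 14+15-4=25
Step 3: prey: 60+24-30=54; pred: 25+30-7=48
Step 4: prey: 54+21-51=24; pred: 48+51-14=85
Step 5: prey: 24+9-40=0; pred: 85+40-25=100
First extinction: prey at step 5

Answer: 5 prey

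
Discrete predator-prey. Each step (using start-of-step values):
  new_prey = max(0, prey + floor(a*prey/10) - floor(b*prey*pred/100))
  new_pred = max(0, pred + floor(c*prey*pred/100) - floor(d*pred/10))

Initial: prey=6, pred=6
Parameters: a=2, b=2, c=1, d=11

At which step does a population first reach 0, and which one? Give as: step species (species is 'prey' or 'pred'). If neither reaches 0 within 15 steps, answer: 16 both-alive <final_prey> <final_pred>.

Step 1: prey: 6+1-0=7; pred: 6+0-6=0
First extinction: pred at step 1

Answer: 1 pred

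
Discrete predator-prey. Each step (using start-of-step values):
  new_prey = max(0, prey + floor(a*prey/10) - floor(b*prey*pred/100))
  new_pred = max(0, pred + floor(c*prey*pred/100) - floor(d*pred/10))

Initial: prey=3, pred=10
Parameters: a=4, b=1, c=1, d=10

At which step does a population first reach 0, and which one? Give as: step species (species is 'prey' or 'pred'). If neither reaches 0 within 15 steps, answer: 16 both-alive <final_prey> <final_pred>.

Step 1: prey: 3+1-0=4; pred: 10+0-10=0
First extinction: pred at step 1

Answer: 1 pred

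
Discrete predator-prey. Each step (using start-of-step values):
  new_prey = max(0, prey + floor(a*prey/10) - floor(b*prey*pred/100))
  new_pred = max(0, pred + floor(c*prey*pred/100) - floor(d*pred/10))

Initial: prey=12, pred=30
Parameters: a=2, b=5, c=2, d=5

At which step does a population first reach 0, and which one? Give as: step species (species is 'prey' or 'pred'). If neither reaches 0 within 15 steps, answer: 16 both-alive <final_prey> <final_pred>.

Answer: 1 prey

Derivation:
Step 1: prey: 12+2-18=0; pred: 30+7-15=22
First extinction: prey at step 1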